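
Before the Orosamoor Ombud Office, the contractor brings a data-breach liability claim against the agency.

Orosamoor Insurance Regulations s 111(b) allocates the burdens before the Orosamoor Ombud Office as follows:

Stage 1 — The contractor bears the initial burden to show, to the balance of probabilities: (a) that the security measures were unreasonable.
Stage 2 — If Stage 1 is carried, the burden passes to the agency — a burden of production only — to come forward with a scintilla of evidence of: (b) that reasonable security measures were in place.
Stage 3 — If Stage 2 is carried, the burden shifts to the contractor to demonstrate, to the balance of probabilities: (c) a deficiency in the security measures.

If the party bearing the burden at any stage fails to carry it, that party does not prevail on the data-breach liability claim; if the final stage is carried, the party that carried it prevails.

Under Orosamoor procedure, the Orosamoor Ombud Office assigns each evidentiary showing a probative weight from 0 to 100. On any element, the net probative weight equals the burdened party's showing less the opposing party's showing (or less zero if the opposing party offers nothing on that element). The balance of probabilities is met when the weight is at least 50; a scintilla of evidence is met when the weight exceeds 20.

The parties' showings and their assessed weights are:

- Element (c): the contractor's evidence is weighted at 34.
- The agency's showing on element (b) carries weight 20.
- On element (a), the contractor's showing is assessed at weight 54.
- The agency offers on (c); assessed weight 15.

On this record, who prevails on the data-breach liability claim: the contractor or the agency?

contractor

At Stage 1 the contractor must meet the balance of probabilities (weight is at least 50): on (a) the weight is 54, which does reach 50, so (a) meets the standard.
  The contractor carries Stage 1; the agency now bears the burden.
At Stage 2 the agency must meet a scintilla of evidence (weight exceeds 20): on (b) the weight is 20, which does not exceed 20, so (b) does not meet the standard.
  The agency does not carry Stage 2.
The analysis ends at Stage 2; the contractor prevails.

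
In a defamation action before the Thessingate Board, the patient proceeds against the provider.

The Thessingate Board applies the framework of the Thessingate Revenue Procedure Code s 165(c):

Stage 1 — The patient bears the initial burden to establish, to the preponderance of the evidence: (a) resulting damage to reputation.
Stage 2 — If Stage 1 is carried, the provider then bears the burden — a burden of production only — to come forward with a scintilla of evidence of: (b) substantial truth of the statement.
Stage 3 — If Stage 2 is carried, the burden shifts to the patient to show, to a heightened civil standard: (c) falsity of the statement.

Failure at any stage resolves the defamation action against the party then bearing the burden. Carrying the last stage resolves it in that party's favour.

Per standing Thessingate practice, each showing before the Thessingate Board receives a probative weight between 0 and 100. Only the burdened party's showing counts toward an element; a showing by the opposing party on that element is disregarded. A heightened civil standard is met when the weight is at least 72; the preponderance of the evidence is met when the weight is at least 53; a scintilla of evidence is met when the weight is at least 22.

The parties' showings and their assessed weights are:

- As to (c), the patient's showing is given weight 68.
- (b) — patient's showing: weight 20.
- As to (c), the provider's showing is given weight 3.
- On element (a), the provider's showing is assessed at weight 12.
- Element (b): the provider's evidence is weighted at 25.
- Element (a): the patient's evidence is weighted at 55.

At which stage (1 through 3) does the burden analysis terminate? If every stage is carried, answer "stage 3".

Stage 1 (patient, the preponderance of the evidence, weight is at least 53): (a) 55 (provider's 12 disregarded) ≥ 53 — meets.
  Stage 1 is satisfied; the onus moves to the provider.
Stage 2 (provider, a scintilla of evidence, weight is at least 22): (b) 25 (patient's 20 disregarded) ≥ 22 — meets.
  All elements met. The burden passes to the patient.
Stage 3 (patient, a heightened civil standard, weight is at least 72): (c) 68 (provider's 3 disregarded) < 72 — fails.
  Stage 3 not carried; the patient fails its burden.
The analysis ends at Stage 3; the provider prevails.

stage 3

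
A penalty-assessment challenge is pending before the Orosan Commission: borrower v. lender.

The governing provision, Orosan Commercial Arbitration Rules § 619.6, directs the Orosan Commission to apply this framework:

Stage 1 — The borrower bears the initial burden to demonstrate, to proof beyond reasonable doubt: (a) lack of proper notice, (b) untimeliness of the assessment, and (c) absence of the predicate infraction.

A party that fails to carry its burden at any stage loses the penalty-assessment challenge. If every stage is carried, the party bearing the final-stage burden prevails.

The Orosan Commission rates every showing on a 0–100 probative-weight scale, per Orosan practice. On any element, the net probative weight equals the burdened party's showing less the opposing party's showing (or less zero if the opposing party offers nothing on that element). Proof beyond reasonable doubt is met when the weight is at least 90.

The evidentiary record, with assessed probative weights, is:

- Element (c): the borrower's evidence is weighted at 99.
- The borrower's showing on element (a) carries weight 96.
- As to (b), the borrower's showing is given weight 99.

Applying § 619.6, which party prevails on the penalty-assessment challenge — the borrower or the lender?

Stage 1 — burden on borrower; standard: proof beyond reasonable doubt (weight is at least 90).
    (a): 96 ≥ 90 [met]
    (b): 99 ≥ 90 [met]
    (c): 99 ≥ 90 [met]
  Stage 1 carried; the final stage is satisfied.
Every stage carried; the borrower prevails.

borrower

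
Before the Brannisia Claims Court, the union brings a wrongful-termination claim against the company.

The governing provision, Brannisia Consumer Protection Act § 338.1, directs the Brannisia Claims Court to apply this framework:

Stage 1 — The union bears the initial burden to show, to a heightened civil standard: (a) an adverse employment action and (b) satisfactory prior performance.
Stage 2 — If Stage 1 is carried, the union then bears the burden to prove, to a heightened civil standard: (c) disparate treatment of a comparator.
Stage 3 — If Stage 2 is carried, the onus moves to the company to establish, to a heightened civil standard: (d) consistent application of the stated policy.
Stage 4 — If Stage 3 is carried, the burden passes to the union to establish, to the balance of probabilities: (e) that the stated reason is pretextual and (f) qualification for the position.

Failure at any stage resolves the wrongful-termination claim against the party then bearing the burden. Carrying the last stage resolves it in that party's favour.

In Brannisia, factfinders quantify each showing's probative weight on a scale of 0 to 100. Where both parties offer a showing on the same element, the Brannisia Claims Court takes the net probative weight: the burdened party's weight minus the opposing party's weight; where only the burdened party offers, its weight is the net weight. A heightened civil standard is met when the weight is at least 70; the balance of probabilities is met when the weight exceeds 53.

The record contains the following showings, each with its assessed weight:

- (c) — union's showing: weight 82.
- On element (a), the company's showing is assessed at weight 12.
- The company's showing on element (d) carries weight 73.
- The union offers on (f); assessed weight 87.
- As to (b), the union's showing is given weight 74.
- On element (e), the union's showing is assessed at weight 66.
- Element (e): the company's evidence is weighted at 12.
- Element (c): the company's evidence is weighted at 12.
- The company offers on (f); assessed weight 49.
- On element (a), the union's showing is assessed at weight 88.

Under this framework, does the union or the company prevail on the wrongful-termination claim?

company

At Stage 1 the union must meet a heightened civil standard (weight is at least 70): on (a) the weight is 88 less the opposing 12 gives net 76, which does reach 70, so (a) meets the standard; on (b) the weight is 74, which does reach 70, so (b) meets the standard.
  Stage 1 is satisfied; the union continues to bear the burden.
At Stage 2 the union must meet a heightened civil standard (weight is at least 70): on (c) the weight is 82 less the opposing 12 gives net 70, which does reach 70, so (c) meets the standard.
  The union carries Stage 2; the company now bears the burden.
At Stage 3 the company must meet a heightened civil standard (weight is at least 70): on (d) the weight is 73, which does reach 70, so (d) meets the standard.
  Stage 3 is satisfied; the onus moves to the union.
At Stage 4 the union must meet the balance of probabilities (weight exceeds 53): on (e) the weight is 66 less the opposing 12 gives net 54, which does exceed 53, so (e) meets the standard; on (f) the weight is 87 less the opposing 49 gives net 38, which does not exceed 53, so (f) does not meet the standard.
  The union does not carry Stage 4.
So the company prevails.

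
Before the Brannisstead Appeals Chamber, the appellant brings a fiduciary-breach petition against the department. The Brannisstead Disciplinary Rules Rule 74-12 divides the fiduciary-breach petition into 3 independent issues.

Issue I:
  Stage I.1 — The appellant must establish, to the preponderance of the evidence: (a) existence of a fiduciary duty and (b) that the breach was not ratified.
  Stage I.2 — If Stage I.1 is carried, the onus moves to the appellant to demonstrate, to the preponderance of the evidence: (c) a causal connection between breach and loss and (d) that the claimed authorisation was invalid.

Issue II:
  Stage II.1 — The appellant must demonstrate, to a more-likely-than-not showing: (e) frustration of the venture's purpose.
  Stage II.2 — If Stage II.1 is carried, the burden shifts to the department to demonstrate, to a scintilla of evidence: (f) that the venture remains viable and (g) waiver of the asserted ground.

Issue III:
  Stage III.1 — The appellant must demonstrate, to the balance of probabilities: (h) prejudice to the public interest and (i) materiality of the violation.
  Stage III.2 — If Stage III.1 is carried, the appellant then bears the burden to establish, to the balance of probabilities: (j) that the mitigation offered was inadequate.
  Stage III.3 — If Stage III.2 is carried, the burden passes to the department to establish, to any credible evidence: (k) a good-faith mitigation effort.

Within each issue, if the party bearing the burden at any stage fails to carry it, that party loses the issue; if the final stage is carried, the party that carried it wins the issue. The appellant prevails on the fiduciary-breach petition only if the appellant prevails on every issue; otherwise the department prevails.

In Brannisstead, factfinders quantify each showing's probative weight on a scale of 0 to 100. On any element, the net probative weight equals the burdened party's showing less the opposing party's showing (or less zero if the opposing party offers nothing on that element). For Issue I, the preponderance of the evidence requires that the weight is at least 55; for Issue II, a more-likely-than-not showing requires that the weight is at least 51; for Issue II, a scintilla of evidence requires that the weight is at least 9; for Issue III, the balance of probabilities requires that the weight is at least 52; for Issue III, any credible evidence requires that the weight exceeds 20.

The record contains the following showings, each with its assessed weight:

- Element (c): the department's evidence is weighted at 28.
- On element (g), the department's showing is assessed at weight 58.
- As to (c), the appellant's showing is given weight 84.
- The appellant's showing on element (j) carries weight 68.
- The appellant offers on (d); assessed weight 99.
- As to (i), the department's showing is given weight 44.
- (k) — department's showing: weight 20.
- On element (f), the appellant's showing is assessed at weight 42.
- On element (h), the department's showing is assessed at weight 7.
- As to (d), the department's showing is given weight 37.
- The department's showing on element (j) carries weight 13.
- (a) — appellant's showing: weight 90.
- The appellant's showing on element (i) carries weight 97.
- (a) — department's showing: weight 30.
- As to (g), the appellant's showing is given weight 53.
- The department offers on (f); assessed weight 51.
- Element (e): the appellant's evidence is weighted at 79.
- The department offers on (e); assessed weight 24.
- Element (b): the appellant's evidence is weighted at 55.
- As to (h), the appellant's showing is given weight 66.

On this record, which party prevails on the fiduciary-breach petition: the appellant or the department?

appellant

— Issue I —
Stage I.1 — burden on appellant; standard: the preponderance of the evidence (weight is at least 55).
    (a): 90 − 30 = 60 ≥ 55 [met]
    (b): 55 ≥ 55 [met]
  Stage I.1 carried; the burden remains with the appellant.
Stage I.2 — burden on appellant; standard: the preponderance of the evidence (weight is at least 55).
    (c): 84 − 28 = 56 ≥ 55 [met]
    (d): 99 − 37 = 62 ≥ 55 [met]
  All elements met at the final stage.
All stages carried — the appellant prevails on this issue.
— Issue II —
At Stage II.1 the appellant must meet a more-likely-than-not showing (weight is at least 51): on (e) the weight is 79 less the opposing 24 gives net 55, ≥ 51, so (e) meets the standard.
  The appellant carries Stage II.1; the department now bears the burden.
At Stage II.2 the department must meet a scintilla of evidence (weight is at least 9): on (f) the weight is 51 less the opposing 42 gives net 9, ≥ 9, so (f) meets the standard; on (g) the weight is 58 less the opposing 53 gives net 5, which does not reach 9, so (g) does not meet the standard.
  Stage II.2 not carried; the department fails its burden.
The analysis ends at Stage II.2; the appellant prevails on this issue.
— Issue III —
Stage III.1 (appellant, the balance of probabilities, weight is at least 52): (h) net 66−7=59 ≥ 52 — meets; (i) net 97−44=53 ≥ 52 — meets.
  All elements met. The appellant retains the burden for Stage III.2.
Stage III.2 (appellant, the balance of probabilities, weight is at least 52): (j) net 68−13=55 ≥ 52 — meets.
  All elements met. The burden passes to the department.
Stage III.3 (department, any credible evidence, weight exceeds 20): (k) 20 ≤ 20 — fails.
  Stage III.3 not carried; the department fails its burden.
So the appellant prevails on this issue.
Per-issue: Issue I → appellant; Issue II → appellant; Issue III → appellant. The appellant must prevail on every issue; overall, the appellant prevails.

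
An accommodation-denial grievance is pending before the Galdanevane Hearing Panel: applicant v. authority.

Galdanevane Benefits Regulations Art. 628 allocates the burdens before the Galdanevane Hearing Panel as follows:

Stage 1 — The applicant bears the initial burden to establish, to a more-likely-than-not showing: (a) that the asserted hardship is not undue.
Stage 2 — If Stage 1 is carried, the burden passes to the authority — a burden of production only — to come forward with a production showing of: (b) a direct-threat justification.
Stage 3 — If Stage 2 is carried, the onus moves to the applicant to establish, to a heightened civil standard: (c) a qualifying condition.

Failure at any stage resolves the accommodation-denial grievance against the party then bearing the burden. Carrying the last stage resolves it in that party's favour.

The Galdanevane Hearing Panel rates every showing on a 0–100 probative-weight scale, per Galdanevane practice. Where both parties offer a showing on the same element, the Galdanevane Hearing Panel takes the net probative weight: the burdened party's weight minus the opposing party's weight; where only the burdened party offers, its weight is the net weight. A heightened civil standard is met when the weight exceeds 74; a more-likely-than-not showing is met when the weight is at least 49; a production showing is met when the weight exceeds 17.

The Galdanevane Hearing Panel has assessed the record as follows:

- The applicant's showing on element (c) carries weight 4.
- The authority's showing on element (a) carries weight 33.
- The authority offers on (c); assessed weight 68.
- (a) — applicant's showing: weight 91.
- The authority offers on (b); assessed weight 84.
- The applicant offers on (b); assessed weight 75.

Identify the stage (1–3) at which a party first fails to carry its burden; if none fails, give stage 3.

Stage 1 (applicant, a more-likely-than-not showing, weight is at least 49): (a) net 91−33=58 ≥ 49 — meets.
  Stage 1 carried; the burden shifts to the authority.
Stage 2 (authority, a production showing, weight exceeds 17): (b) net 84−75=9 ≤ 17 — fails.
  Stage 2 not carried; the authority fails its burden.
The analysis ends at Stage 2; the applicant prevails.

stage 2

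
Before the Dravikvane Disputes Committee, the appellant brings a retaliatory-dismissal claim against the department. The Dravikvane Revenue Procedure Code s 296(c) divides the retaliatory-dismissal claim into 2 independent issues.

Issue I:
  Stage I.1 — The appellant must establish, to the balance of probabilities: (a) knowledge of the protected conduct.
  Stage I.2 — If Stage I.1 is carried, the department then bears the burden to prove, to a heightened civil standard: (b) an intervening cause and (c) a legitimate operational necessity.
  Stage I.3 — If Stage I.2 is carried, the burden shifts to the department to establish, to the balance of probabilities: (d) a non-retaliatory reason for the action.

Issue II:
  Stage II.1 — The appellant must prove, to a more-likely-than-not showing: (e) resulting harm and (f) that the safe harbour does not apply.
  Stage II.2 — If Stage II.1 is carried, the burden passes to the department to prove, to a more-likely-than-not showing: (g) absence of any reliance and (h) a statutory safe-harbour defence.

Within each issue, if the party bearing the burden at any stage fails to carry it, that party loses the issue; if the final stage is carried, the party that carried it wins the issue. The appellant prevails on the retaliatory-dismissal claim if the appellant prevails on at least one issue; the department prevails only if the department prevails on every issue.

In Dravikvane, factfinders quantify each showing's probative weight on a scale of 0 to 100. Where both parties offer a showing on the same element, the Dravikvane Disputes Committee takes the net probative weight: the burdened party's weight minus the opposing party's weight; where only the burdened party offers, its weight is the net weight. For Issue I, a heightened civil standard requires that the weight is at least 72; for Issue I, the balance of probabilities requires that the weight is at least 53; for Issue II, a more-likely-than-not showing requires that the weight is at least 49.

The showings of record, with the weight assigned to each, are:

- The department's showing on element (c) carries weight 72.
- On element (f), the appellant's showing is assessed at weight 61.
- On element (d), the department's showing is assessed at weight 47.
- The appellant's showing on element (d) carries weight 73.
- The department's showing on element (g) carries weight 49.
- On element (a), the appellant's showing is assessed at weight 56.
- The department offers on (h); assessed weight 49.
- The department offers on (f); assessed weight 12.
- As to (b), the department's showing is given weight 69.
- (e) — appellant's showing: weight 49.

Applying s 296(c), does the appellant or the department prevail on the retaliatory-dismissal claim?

appellant

— Issue I —
Stage I.1 (appellant, the balance of probabilities, weight is at least 53): (a) 56 ≥ 53 — meets.
  Stage I.1 carried; the burden shifts to the department.
Stage I.2 (department, a heightened civil standard, weight is at least 72): (b) 69 < 72 — fails; (c) 72 ≥ 72 — meets.
  The department does not carry Stage I.2.
The appellant prevails on this issue.
— Issue II —
Stage II.1 (appellant, a more-likely-than-not showing, weight is at least 49): (e) 49 ≥ 49 — meets; (f) net 61−12=49 ≥ 49 — meets.
  Stage II.1 carried; the burden shifts to the department.
Stage II.2 (department, a more-likely-than-not showing, weight is at least 49): (g) 49 ≥ 49 — meets; (h) 49 ≥ 49 — meets.
  The department carries the last stage.
All stages carried — the department prevails on this issue.
Per-issue: Issue I → appellant; Issue II → department. The appellant must prevail on at least one issue; overall, the appellant prevails.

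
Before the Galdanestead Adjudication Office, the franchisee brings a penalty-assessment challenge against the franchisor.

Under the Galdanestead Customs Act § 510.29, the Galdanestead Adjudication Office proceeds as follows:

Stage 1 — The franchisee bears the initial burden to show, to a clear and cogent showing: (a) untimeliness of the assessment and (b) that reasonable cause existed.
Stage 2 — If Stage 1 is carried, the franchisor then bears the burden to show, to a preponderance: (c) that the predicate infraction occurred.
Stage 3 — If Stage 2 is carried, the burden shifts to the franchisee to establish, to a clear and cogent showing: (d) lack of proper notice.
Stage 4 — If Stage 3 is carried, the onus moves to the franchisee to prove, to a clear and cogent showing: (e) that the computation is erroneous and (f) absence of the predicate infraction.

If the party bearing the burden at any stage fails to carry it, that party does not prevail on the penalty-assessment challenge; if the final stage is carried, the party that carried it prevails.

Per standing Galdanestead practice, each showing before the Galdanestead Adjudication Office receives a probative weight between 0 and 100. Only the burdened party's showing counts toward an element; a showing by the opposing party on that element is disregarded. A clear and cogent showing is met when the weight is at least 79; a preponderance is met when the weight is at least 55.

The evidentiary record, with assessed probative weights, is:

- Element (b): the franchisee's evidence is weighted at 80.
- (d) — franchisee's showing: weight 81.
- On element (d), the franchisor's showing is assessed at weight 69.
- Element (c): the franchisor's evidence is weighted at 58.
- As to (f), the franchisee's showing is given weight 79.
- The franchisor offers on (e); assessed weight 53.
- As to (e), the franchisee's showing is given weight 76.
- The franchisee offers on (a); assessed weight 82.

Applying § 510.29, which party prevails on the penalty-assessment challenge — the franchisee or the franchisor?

franchisor

At Stage 1 the franchisee must meet a clear and cogent showing (weight is at least 79): on (a) the weight is 82, which does reach 79, so (a) meets the standard; on (b) the weight is 80, which does reach 79, so (b) meets the standard.
  All elements met. The burden passes to the franchisor.
At Stage 2 the franchisor must meet a preponderance (weight is at least 55): on (c) the weight is 58, ≥ 55, so (c) meets the standard.
  The franchisor carries Stage 2; the franchisee now bears the burden.
At Stage 3 the franchisee must meet a clear and cogent showing (weight is at least 79): on (d) the weight is 81 (the franchisor's 69 is given no effect), which does reach 79, so (d) meets the standard.
  All elements met. The franchisee retains the burden for Stage 4.
At Stage 4 the franchisee must meet a clear and cogent showing (weight is at least 79): on (e) the weight is 76 (the franchisor's 53 is given no effect), < 79, so (e) does not meet the standard; on (f) the weight is 79, ≥ 79, so (f) meets the standard.
  Not every element is met, so the franchisee fails to carry Stage 4.
The analysis ends at Stage 4; the franchisor prevails.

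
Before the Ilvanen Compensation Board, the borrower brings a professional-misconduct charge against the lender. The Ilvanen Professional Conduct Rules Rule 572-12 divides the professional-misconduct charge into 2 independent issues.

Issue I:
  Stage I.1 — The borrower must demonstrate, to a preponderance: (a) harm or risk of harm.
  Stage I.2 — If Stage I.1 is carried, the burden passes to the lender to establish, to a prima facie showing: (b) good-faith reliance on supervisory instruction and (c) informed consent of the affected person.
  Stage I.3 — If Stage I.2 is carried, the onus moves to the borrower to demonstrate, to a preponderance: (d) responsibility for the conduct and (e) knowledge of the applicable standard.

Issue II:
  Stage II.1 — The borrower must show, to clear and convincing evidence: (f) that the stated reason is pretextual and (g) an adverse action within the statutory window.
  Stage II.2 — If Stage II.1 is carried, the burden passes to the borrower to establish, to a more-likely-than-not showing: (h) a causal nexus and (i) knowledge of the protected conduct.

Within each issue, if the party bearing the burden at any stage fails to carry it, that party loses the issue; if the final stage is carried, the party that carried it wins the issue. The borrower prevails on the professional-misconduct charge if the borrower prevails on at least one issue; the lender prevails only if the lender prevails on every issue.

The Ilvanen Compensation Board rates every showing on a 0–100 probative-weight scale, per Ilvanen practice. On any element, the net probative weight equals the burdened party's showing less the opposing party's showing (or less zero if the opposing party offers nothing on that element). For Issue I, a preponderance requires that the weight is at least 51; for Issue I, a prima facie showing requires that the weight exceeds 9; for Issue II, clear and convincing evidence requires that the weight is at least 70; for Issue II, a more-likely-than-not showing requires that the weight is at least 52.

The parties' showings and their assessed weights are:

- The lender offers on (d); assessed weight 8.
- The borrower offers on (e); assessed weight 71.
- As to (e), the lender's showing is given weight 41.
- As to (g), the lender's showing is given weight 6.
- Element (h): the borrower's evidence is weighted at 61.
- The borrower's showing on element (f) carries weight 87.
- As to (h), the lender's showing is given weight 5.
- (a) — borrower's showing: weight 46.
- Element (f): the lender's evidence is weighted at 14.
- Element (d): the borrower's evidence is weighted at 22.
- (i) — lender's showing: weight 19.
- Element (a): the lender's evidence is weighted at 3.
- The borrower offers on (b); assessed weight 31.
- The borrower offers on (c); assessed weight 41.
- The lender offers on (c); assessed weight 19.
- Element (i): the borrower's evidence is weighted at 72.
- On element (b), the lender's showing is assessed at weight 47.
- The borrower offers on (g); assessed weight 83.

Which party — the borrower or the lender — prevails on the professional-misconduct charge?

borrower

— Issue I —
Stage I.1 — burden on borrower; standard: a preponderance (weight is at least 51).
    (a): 46 − 3 = 43 < 51 [not met]
  Stage I.1 not carried; the borrower fails its burden.
So the lender prevails on this issue.
— Issue II —
Stage II.1 — burden on borrower; standard: clear and convincing evidence (weight is at least 70).
    (f): 87 − 14 = 73 ≥ 70 [met]
    (g): 83 − 6 = 77 ≥ 70 [met]
  Stage II.1 is satisfied; the borrower continues to bear the burden.
Stage II.2 — burden on borrower; standard: a more-likely-than-not showing (weight is at least 52).
    (h): 61 − 5 = 56 ≥ 52 [met]
    (i): 72 − 19 = 53 ≥ 52 [met]
  Stage II.2 carried; the final stage is satisfied.
Every stage carried; the borrower prevails on this issue.
Per-issue: Issue I → lender; Issue II → borrower. The borrower must prevail on at least one issue; overall, the borrower prevails.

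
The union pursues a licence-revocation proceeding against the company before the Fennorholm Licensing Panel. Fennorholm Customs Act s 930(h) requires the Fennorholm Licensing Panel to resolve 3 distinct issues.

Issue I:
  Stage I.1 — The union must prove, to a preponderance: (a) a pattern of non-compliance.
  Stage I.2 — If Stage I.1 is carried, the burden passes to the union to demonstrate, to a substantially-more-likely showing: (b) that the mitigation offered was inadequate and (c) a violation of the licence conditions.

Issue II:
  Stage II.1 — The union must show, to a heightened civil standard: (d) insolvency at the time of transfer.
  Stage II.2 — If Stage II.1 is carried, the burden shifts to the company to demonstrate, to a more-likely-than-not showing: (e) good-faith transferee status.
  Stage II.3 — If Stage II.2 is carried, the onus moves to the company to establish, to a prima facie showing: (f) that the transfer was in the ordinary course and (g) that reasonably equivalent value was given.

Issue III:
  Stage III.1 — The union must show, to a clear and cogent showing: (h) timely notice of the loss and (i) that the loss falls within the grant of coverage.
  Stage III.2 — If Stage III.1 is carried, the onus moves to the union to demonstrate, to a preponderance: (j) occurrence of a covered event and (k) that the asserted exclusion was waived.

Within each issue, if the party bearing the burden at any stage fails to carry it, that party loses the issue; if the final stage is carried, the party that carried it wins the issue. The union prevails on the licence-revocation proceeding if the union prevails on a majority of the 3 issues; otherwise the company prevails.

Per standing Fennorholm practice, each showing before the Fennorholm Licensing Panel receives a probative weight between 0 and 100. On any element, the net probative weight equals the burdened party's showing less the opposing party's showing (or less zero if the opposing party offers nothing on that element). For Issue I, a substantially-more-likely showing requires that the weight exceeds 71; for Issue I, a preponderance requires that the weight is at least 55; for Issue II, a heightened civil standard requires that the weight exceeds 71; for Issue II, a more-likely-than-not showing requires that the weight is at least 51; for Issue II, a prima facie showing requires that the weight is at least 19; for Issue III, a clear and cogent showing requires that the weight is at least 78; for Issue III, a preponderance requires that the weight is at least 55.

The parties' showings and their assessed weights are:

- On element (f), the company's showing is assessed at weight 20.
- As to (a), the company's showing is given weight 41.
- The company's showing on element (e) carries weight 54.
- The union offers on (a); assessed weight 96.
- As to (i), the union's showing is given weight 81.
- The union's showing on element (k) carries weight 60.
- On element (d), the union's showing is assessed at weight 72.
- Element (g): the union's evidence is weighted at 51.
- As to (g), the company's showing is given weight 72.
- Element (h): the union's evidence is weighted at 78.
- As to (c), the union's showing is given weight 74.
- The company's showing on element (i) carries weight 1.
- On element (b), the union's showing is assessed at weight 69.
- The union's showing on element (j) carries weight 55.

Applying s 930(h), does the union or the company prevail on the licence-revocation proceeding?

— Issue I —
At Stage I.1 the union must meet a preponderance (weight is at least 55): on (a) the weight is 96 less the opposing 41 gives net 55, which does reach 55, so (a) meets the standard.
  Stage I.1 is satisfied; the union continues to bear the burden.
At Stage I.2 the union must meet a substantially-more-likely showing (weight exceeds 71): on (b) the weight is 69, which does not exceed 71, so (b) does not meet the standard; on (c) the weight is 74, which does exceed 71, so (c) meets the standard.
  The union does not carry Stage I.2.
The analysis ends at Stage I.2; the company prevails on this issue.
— Issue II —
At Stage II.1 the union must meet a heightened civil standard (weight exceeds 71): on (d) the weight is 72, > 71, so (d) meets the standard.
  Stage II.1 carried; the burden shifts to the company.
At Stage II.2 the company must meet a more-likely-than-not showing (weight is at least 51): on (e) the weight is 54, ≥ 51, so (e) meets the standard.
  Stage II.2 carried; the burden remains with the company.
At Stage II.3 the company must meet a prima facie showing (weight is at least 19): on (f) the weight is 20, which does reach 19, so (f) meets the standard; on (g) the weight is 72 less the opposing 51 gives net 21, which does reach 19, so (g) meets the standard.
  All elements met at the final stage.
Every stage carried; the company prevails on this issue.
— Issue III —
Stage III.1 (union, a clear and cogent showing, weight is at least 78): (h) 78 ≥ 78 — meets; (i) net 81−1=80 ≥ 78 — meets.
  Stage III.1 carried; the burden remains with the union.
Stage III.2 (union, a preponderance, weight is at least 55): (j) 55 ≥ 55 — meets; (k) 60 ≥ 55 — meets.
  The union carries the last stage.
With every stage satisfied, the union prevails on this issue.
Per-issue: Issue I → company; Issue II → company; Issue III → union. The union must prevail on a majority of issues; overall, the company prevails.

company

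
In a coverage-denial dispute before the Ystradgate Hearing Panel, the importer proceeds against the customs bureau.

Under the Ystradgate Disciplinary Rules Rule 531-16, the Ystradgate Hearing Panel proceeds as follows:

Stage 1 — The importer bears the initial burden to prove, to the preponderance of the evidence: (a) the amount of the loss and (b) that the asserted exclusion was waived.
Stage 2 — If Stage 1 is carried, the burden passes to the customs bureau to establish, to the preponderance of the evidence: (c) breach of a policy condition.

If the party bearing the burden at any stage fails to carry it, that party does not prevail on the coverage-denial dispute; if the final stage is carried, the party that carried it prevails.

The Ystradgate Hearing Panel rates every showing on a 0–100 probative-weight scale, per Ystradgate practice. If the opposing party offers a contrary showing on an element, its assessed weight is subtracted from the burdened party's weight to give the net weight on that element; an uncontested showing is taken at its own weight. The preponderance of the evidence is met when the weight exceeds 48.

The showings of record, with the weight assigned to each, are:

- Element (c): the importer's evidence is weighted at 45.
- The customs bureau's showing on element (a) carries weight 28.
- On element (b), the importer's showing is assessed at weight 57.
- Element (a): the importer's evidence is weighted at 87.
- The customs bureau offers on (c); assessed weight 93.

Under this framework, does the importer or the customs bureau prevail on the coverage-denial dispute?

Stage 1 — burden on importer; standard: the preponderance of the evidence (weight exceeds 48).
    (a): 87 − 28 = 59 > 48 [met]
    (b): 57 > 48 [met]
  All elements met. The burden passes to the customs bureau.
Stage 2 — burden on customs bureau; standard: the preponderance of the evidence (weight exceeds 48).
    (c): 93 − 45 = 48 ≤ 48 [not met]
  Not every element is met, so the customs bureau fails to carry Stage 2.
The importer prevails.

importer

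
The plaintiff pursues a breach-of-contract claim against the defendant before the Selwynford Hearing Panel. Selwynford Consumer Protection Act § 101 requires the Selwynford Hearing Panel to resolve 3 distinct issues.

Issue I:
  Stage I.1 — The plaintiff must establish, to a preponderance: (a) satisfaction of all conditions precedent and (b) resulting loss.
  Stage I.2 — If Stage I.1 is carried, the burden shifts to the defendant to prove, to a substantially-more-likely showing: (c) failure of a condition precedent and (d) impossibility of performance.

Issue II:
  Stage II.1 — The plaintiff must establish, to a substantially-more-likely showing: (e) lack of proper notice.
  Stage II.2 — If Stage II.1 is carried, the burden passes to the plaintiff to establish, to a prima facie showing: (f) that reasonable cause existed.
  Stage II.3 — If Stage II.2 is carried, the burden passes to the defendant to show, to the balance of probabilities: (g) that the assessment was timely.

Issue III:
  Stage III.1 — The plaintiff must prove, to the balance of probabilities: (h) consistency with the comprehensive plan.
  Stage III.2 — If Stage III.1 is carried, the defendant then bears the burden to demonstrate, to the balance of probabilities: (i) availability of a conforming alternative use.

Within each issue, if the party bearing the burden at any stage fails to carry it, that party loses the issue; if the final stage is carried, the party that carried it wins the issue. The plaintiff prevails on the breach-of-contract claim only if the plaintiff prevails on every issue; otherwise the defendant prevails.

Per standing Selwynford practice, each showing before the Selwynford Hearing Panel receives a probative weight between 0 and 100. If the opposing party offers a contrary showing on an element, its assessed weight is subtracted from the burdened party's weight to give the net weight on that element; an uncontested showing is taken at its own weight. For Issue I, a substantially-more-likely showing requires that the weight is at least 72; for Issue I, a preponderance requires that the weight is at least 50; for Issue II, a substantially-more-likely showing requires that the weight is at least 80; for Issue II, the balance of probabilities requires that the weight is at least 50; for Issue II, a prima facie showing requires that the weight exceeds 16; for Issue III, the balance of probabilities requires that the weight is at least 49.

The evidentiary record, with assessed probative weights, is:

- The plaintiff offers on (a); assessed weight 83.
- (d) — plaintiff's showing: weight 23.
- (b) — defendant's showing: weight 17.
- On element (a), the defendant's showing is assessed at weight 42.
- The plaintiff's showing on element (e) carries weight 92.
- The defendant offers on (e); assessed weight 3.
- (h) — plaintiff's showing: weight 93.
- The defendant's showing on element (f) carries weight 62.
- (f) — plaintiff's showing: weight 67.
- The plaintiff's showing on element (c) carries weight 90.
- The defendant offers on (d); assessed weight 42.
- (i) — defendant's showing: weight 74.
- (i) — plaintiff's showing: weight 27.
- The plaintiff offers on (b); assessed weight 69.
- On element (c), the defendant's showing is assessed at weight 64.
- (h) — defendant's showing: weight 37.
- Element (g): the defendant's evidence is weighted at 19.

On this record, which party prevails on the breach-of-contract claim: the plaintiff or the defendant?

defendant

— Issue I —
At Stage I.1 the plaintiff must meet a preponderance (weight is at least 50): on (a) the weight is 83 less the opposing 42 gives net 41, which does not reach 50, so (a) does not meet the standard; on (b) the weight is 69 less the opposing 17 gives net 52, ≥ 50, so (b) meets the standard.
  Not every element is met, so the plaintiff fails to carry Stage I.1.
The analysis ends at Stage I.1; the defendant prevails on this issue.
— Issue II —
Stage II.1 — burden on plaintiff; standard: a substantially-more-likely showing (weight is at least 80).
    (e): 92 − 3 = 89 ≥ 80 [met]
  Stage II.1 is satisfied; the plaintiff continues to bear the burden.
Stage II.2 — burden on plaintiff; standard: a prima facie showing (weight exceeds 16).
    (f): 67 − 62 = 5 ≤ 16 [not met]
  Stage II.2 not carried; the plaintiff fails its burden.
So the defendant prevails on this issue.
— Issue III —
Stage III.1 — burden on plaintiff; standard: the balance of probabilities (weight is at least 49).
    (h): 93 − 37 = 56 ≥ 49 [met]
  Stage III.1 carried; the burden shifts to the defendant.
Stage III.2 — burden on defendant; standard: the balance of probabilities (weight is at least 49).
    (i): 74 − 27 = 47 < 49 [not met]
  Not every element is met, so the defendant fails to carry Stage III.2.
So the plaintiff prevails on this issue.
Per-issue: Issue I → defendant; Issue II → defendant; Issue III → plaintiff. The plaintiff must prevail on every issue; overall, the defendant prevails.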